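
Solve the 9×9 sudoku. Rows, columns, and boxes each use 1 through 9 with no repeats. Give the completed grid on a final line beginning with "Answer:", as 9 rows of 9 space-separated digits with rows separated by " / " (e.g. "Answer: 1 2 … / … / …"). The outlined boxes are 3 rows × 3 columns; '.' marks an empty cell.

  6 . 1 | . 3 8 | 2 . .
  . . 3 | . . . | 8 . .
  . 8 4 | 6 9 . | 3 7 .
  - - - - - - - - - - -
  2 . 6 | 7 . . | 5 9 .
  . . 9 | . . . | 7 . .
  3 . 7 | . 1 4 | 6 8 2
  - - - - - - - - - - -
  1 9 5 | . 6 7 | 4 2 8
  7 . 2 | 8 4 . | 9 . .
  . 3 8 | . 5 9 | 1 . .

Step 1. [r2c4∈{1,2,4,5}] in col 4, 1 fits only at r2c4, so r2c4=1.
Step 2. [r3c1∈{5}] nothing but 5 survives at r3c1. So r3c1=5.
Step 3. [r5c8∈{1,3,4}] in col 8, 1 fits only at r5c8. So r5c8=1.
Step 4. [r9c8∈{6}] r9c8 has the single candidate 6 ⇒ r9c8=6.
Step 5. [r4c6∈{3}] nothing but 3 survives at r4c6 ⇒ r4c6=3.
Step 6. [r4c9∈{4}] nothing but 4 survives at r4c9, so r4c9=4.
Step 7. [r3c6∈{2}] r3c6's peers cover all but 2 ⇒ r3c6=2.
Step 8. [r2c6∈{5}] nothing but 5 survives at r2c6 ⇒ r2c6=5.
Step 9. [r5c5∈{2,8}] 2 has one home in col 5: r5c5. So r5c5=2.
Step 10. [r6c2∈{5}] nothing but 5 survives at r6c2, so r6c2=5.
Step 11. [r1c9∈{5,9}] across row 1, 9 lands solely at r1c9 ⇒ r1c9=9.
Step 12. [r1c8∈{4,5}] in row 1, 5 fits only at r1c8 ⇒ r1c8=5.
Step 13. [r2c5∈{7}] only 7 remains possible at r2c5. So r2c5=7.
Step 14. [r9c1∈{4}] only 4 remains possible at r9c1 ⇒ r9c1=4.
Step 15. [r8c8∈{3}] r8c8 is down to just 3. So r8c8=3.
Step 16. [r2c1∈{9}] nothing but 9 survives at r2c1, so r2c1=9.
Step 17. [r1c2∈{7}] r1c2 is down to just 7. So r1c2=7.
Step 18. [r1c4∈{4}] r1c4's peers cover all but 4 ⇒ r1c4=4.
Step 19. [r8c2∈{6}] r8c2 is down to just 6. So r8c2=6.
Step 20. [r2c2∈{2}] r2c2 is down to just 2 ⇒ r2c2=2.
Step 21. [r5c4∈{5}] r5c4's peers cover all but 5 ⇒ r5c4=5.
Step 22. [r2c9∈{6}] r2c9 has the single candidate 6, so r2c9=6.
Step 23. [r5c2∈{4}] nothing but 4 survives at r5c2. So r5c2=4.
Step 24. [r8c6∈{1}] only 1 remains possible at r8c6 ⇒ r8c6=1.
Step 25. [r8c9∈{5}] nothing but 5 survives at r8c9 ⇒ r8c9=5.
Step 26. [r9c9∈{7}] r9c9 is down to just 7. So r9c9=7.
Step 27. [r3c9∈{1}] only 1 remains possible at r3c9, so r3c9=1.
Step 28. [r4c5∈{8}] r4c5's peers cover all but 8, so r4c5=8.
Step 29. [r2c8∈{4}] only 4 remains possible at r2c8, so r2c8=4.
Step 30. [r5c6∈{6}] nothing but 6 survives at r5c6 ⇒ r5c6=6.
Step 31. [r9c4∈{2}] nothing but 2 survives at r9c4. So r9c4=2.
Step 32. [r5c9∈{3}] r5c9's peers cover all but 3. So r5c9=3.
Step 33. [r4c2∈{1}] r4c2 has the single candidate 1. So r4c2=1.
Step 34. [r5c1∈{8}] r5c1 has the single candidate 8, so r5c1=8.
Step 35. [r6c4∈{9}] r6c4's peers cover all but 9. So r6c4=9.
Step 36. [r7c4∈{3}] r7c4's peers cover all but 3. So r7c4=3.

Answer: 6 7 1 4 3 8 2 5 9 / 9 2 3 1 7 5 8 4 6 / 5 8 4 6 9 2 3 7 1 / 2 1 6 7 8 3 5 9 4 / 8 4 9 5 2 6 7 1 3 / 3 5 7 9 1 4 6 8 2 / 1 9 5 3 6 7 4 2 8 / 7 6 2 8 4 1 9 3 5 / 4 3 8 2 5 9 1 6 7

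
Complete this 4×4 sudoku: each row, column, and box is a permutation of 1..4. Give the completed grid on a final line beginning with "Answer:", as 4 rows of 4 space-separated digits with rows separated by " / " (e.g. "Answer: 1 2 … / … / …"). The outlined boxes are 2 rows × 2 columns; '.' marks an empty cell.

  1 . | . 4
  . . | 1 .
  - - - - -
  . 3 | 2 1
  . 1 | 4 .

Step 1. [r2c1∈{2,3,4}] r2c1 is the only open cell in col 1 admitting 3 ⇒ r2c1=3.
Step 2. [r1c2∈{2}] r1c2 is down to just 2, so r1c2=2.
Step 3. [r2c2∈{4}] r2c2 is down to just 4, so r2c2=4.
Step 4. [r1c3∈{3}] r1c3's peers cover all but 3. So r1c3=3.
Step 5. [r4c1∈{2}] nothing but 2 survives at r4c1, so r4c1=2.
Step 6. [r3c1∈{4}] r3c1 has the single candidate 4. So r3c1=4.
Step 7. [r4c4∈{3}] r4c4 is down to just 3, so r4c4=3.
Step 8. [r2c4∈{2}] r2c4 has the single candidate 2 ⇒ r2c4=2.

Answer: 1 2 3 4 / 3 4 1 2 / 4 3 2 1 / 2 1 4 3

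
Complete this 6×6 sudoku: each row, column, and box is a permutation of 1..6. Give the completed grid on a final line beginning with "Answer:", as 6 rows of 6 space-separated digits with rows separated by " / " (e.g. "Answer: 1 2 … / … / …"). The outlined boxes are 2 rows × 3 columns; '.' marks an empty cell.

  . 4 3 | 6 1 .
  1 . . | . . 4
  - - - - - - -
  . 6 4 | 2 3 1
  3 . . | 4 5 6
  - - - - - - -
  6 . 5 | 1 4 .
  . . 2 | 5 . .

Step 1. [r1c1∈{2,5}] r1c1 is the only open cell in col 1 admitting 2. So r1c1=2.
Step 2. [r6c2∈{1,3}] in row 6, 1 fits only at r6c2 ⇒ r6c2=1.
Step 3. [r5c6∈{2,3}] 2 has one home in row 5: r5c6. So r5c6=2.
Step 4. [r6c5∈{6}] nothing but 6 survives at r6c5, so r6c5=6.
Step 5. [r6c1∈{4}] r6c1's peers cover all but 4. So r6c1=4.
Step 6. [r4c2∈{2}] r4c2's peers cover all but 2. So r4c2=2.
Step 7. [r2c3∈{6}] r2c3's peers cover all but 6 ⇒ r2c3=6.
Step 8. [r2c5∈{2}] nothing but 2 survives at r2c5 ⇒ r2c5=2.
Step 9. [r6c6∈{3}] r6c6's peers cover all but 3 ⇒ r6c6=3.
Step 10. [r2c2∈{5}] r2c2's peers cover all but 5 ⇒ r2c2=5.
Step 11. [r2c4∈{3}] r2c4 has the single candidate 3. So r2c4=3.
Step 12. [r5c2∈{3}] nothing but 3 survives at r5c2, so r5c2=3.
Step 13. [r3c1∈{5}] only 5 remains possible at r3c1, so r3c1=5.
Step 14. [r1c6∈{5}] nothing but 5 survives at r1c6 ⇒ r1c6=5.
Step 15. [r4c3∈{1}] nothing but 1 survives at r4c3, so r4c3=1.

Answer: 2 4 3 6 1 5 / 1 5 6 3 2 4 / 5 6 4 2 3 1 / 3 2 1 4 5 6 / 6 3 5 1 4 2 / 4 1 2 5 6 3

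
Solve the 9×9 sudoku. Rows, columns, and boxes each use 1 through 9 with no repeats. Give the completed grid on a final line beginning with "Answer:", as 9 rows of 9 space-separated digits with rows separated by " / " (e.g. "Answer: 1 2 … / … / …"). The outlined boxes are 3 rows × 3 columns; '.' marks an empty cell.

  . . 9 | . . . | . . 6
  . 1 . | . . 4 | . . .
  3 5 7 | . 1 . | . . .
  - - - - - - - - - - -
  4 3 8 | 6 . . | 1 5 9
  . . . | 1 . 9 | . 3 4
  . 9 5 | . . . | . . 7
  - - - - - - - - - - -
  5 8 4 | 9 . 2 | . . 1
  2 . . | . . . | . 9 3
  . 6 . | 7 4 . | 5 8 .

Step 1. [r2c5∈{2,3,5,6,7,8,9}] col 5 places 9 nowhere but r2c5 ⇒ r2c5=9.
Step 2. [r1c1∈{8}] only 8 remains possible at r1c1 ⇒ r1c1=8.
Step 3. [r4c5∈{2,7}] row 4 places 2 nowhere but r4c5. So r4c5=2.
Step 4. [r8c7∈{4,6,7}] across row 8, 4 lands solely at r8c7 ⇒ r8c7=4.
Step 5. [r5c5∈{5,7,8}] in row 5, 5 fits only at r5c5 ⇒ r5c5=5.
Step 6. [r5c7∈{2,6,8}] row 5 places 8 nowhere but r5c7, so r5c7=8.
Step 7. [r1c5∈{3,7}] col 5 places 7 nowhere but r1c5, so r1c5=7.
Step 8. [r2c9∈{2,5,8}] col 9 places 5 nowhere but r2c9 ⇒ r2c9=5.
Step 9. [r2c4∈{2,3,8}] 8 has one home in row 2: r2c4 ⇒ r2c4=8.
Step 10. [r3c4∈{2}] r3c4 is down to just 2, so r3c4=2.
Step 11. [r7c5∈{3,6}] across row 7, 3 lands solely at r7c5 ⇒ r7c5=3.
Step 12. [r2c7∈{2,3,7}] row 2 places 3 nowhere but r2c7, so r2c7=3.
Step 13. [r1c7∈{2}] nothing but 2 survives at r1c7. So r1c7=2.
Step 14. [r8c3∈{1}] nothing but 1 survives at r8c3. So r8c3=1.
Step 15. [r2c1∈{6}] r2c1 has the single candidate 6, so r2c1=6.
Step 16. [r7c7∈{6,7}] 7 has one home in col 7: r7c7, so r7c7=7.
Step 17. [r6c5∈{8}] nothing but 8 survives at r6c5. So r6c5=8.
Step 18. [r5c2∈{2,7}] in col 2, 2 fits only at r5c2. So r5c2=2.
Step 19. [r8c6∈{5,6,8}] 8 has one home in row 8: r8c6 ⇒ r8c6=8.
Step 20. [r1c6∈{3,5}] r1c6 is the only open cell in col 6 admitting 5. So r1c6=5.
Step 21. [r6c8∈{2,6}] row 6 places 2 nowhere but r6c8. So r6c8=2.
Step 22. [r6c6∈{3}] nothing but 3 survives at r6c6, so r6c6=3.
Step 23. [r1c8∈{1,4}] in row 1, 1 fits only at r1c8 ⇒ r1c8=1.
Step 24. [r7c8∈{6}] r7c8's peers cover all but 6. So r7c8=6.
Step 25. [r9c9∈{2}] only 2 remains possible at r9c9 ⇒ r9c9=2.
Step 26. [r2c3∈{2}] r2c3 is down to just 2, so r2c3=2.
Step 27. [r2c8∈{7}] r2c8 is down to just 7. So r2c8=7.
Step 28. [r3c9∈{8}] r3c9 has the single candidate 8, so r3c9=8.
Step 29. [r1c2∈{4}] r1c2 is down to just 4, so r1c2=4.
Step 30. [r6c1∈{1}] r6c1 has the single candidate 1, so r6c1=1.
Step 31. [r4c6∈{7}] r4c6 has the single candidate 7. So r4c6=7.
Step 32. [r9c1∈{9}] r9c1's peers cover all but 9. So r9c1=9.
Step 33. [r6c4∈{4}] nothing but 4 survives at r6c4, so r6c4=4.
Step 34. [r9c3∈{3}] r9c3 has the single candidate 3, so r9c3=3.
Step 35. [r3c6∈{6}] r3c6 is down to just 6 ⇒ r3c6=6.
Step 36. [r1c4∈{3}] r1c4 has the single candidate 3. So r1c4=3.
Step 37. [r6c7∈{6}] r6c7 has the single candidate 6 ⇒ r6c7=6.
Step 38. [r5c1∈{7}] nothing but 7 survives at r5c1. So r5c1=7.
Step 39. [r8c5∈{6}] nothing but 6 survives at r8c5, so r8c5=6.
Step 40. [r5c3∈{6}] only 6 remains possible at r5c3, so r5c3=6.
Step 41. [r9c6∈{1}] nothing but 1 survives at r9c6, so r9c6=1.
Step 42. [r3c7∈{9}] only 9 remains possible at r3c7. So r3c7=9.
Step 43. [r3c8∈{4}] r3c8 is down to just 4, so r3c8=4.
Step 44. [r8c2∈{7}] r8c2 is down to just 7 ⇒ r8c2=7.
Step 45. [r8c4∈{5}] r8c4's peers cover all but 5, so r8c4=5.

Answer: 8 4 9 3 7 5 2 1 6 / 6 1 2 8 9 4 3 7 5 / 3 5 7 2 1 6 9 4 8 / 4 3 8 6 2 7 1 5 9 / 7 2 6 1 5 9 8 3 4 / 1 9 5 4 8 3 6 2 7 / 5 8 4 9 3 2 7 6 1 / 2 7 1 5 6 8 4 9 3 / 9 6 3 7 4 1 5 8 2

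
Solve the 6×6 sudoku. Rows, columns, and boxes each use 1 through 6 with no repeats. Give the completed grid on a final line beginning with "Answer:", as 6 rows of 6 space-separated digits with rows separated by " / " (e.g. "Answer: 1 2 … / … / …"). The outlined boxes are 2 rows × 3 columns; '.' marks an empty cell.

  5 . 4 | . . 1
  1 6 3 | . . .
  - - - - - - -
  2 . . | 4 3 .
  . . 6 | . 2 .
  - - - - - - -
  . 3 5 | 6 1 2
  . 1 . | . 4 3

Step 1. [r4c6∈{5}] r4c6's peers cover all but 5, so r4c6=5.
Step 2. [r2c4∈{2,5}] in row 2, 2 fits only at r2c4, so r2c4=2.
Step 3. [r4c2∈{4}] nothing but 4 survives at r4c2 ⇒ r4c2=4.
Step 4. [r4c4∈{1}] r4c4 has the single candidate 1 ⇒ r4c4=1.
Step 5. [r3c3∈{1}] r3c3's peers cover all but 1, so r3c3=1.
Step 6. [r2c5∈{5}] r2c5 has the single candidate 5 ⇒ r2c5=5.
Step 7. [r6c1∈{6}] only 6 remains possible at r6c1. So r6c1=6.
Step 8. [r5c1∈{4}] r5c1 has the single candidate 4 ⇒ r5c1=4.
Step 9. [r3c6∈{6}] r3c6 has the single candidate 6 ⇒ r3c6=6.
Step 10. [r1c2∈{2}] r1c2 has the single candidate 2. So r1c2=2.
Step 11. [r1c5∈{6}] r1c5's peers cover all but 6. So r1c5=6.
Step 12. [r1c4∈{3}] r1c4's peers cover all but 3. So r1c4=3.
Step 13. [r3c2∈{5}] r3c2 has the single candidate 5, so r3c2=5.
Step 14. [r4c1∈{3}] r4c1 has the single candidate 3 ⇒ r4c1=3.
Step 15. [r6c3∈{2}] only 2 remains possible at r6c3. So r6c3=2.
Step 16. [r2c6∈{4}] only 4 remains possible at r2c6, so r2c6=4.
Step 17. [r6c4∈{5}] nothing but 5 survives at r6c4. So r6c4=5.

Answer: 5 2 4 3 6 1 / 1 6 3 2 5 4 / 2 5 1 4 3 6 / 3 4 6 1 2 5 / 4 3 5 6 1 2 / 6 1 2 5 4 3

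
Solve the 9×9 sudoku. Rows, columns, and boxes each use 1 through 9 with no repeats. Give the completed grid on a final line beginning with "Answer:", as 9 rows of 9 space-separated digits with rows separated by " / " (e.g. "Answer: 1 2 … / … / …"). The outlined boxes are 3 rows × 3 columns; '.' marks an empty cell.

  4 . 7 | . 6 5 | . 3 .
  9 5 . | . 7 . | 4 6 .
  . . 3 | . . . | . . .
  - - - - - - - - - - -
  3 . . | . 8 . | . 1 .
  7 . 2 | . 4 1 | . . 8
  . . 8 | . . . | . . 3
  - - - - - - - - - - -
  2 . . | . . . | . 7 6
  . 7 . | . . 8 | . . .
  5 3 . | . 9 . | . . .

Step 1. [r2c3∈{1}] r2c3 has the single candidate 1, so r2c3=1.
Step 2. [r2c9∈{2}] r2c9's peers cover all but 2. So r2c9=2.
Step 3. [r4c3∈{4,5,6,9}] col 3 places 5 nowhere but r4c3, so r4c3=5.
Step 4. [r3c1∈{6,8}] across col 1, 8 lands solely at r3c1 ⇒ r3c1=8.
Step 5. [r5c4∈{3,5,6,9}] across row 5, 3 lands solely at r5c4 ⇒ r5c4=3.
Step 6. [r1c7∈{1,8,9}] r1c7 is the only open cell in box 3 admitting 8, so r1c7=8.
Step 7. [r3c2∈{2,6}] across row 3, 6 lands solely at r3c2, so r3c2=6.
Step 8. [r5c2∈{9}] r5c2 is down to just 9. So r5c2=9.
Step 9. [r6c1∈{1,6}] r6c1 is the only open cell in box 4 admitting 6, so r6c1=6.
Step 10. [r8c1∈{1}] r8c1 is down to just 1. So r8c1=1.
Step 11. [r5c8∈{5}] r5c8 has the single candidate 5, so r5c8=5.
Step 12. [r3c8∈{9}] r3c8 is down to just 9 ⇒ r3c8=9.
Step 13. [r1c4∈{1,2,9}] r1c4 is the only open cell in row 1 admitting 9. So r1c4=9.
Step 14. [r4c2∈{4}] only 4 remains possible at r4c2, so r4c2=4.
Step 15. [r1c9∈{1}] only 1 remains possible at r1c9 ⇒ r1c9=1.
Step 16. [r9c9∈{4}] only 4 remains possible at r9c9. So r9c9=4.
Step 17. [r8c8∈{2}] only 2 remains possible at r8c8 ⇒ r8c8=2.
Step 18. [r9c3∈{6}] r9c3 has the single candidate 6, so r9c3=6.
Step 19. [r4c6∈{2,6,7,9}] col 6 places 6 nowhere but r4c6, so r4c6=6.
Step 20. [r6c6∈{2,7,9}] col 6 places 9 nowhere but r6c6, so r6c6=9.
Step 21. [r9c7∈{1}] r9c7 is down to just 1 ⇒ r9c7=1.
Step 22. [r8c4∈{4,5,6}] 6 has one home in row 8: r8c4, so r8c4=6.
Step 23. [r8c3∈{4,9}] across row 8, 4 lands solely at r8c3. So r8c3=4.
Step 24. [r9c6∈{2,7}] across col 6, 7 lands solely at r9c6 ⇒ r9c6=7.
Step 25. [r3c6∈{2,4}] col 6 places 2 nowhere but r3c6 ⇒ r3c6=2.
Step 26. [r6c5∈{2,5}] col 5 places 2 nowhere but r6c5, so r6c5=2.
Step 27. [r6c7∈{7}] r6c7 has the single candidate 7. So r6c7=7.
Step 28. [r3c7∈{5}] r3c7 is down to just 5 ⇒ r3c7=5.
Step 29. [r8c9∈{5,9}] col 9 places 5 nowhere but r8c9. So r8c9=5.
Step 30. [r7c5∈{1,3,5}] in col 5, 5 fits only at r7c5 ⇒ r7c5=5.
Step 31. [r8c7∈{3,9}] in row 8, 9 fits only at r8c7 ⇒ r8c7=9.
Step 32. [r7c6∈{3,4}] 4 has one home in col 6: r7c6, so r7c6=4.
Step 33. [r7c4∈{1}] r7c4 is down to just 1, so r7c4=1.
Step 34. [r8c5∈{3}] only 3 remains possible at r8c5, so r8c5=3.
Step 35. [r2c4∈{8}] r2c4's peers cover all but 8, so r2c4=8.
Step 36. [r6c8∈{4}] r6c8 is down to just 4 ⇒ r6c8=4.
Step 37. [r3c4∈{4}] r3c4 has the single candidate 4 ⇒ r3c4=4.
Step 38. [r9c8∈{8}] nothing but 8 survives at r9c8 ⇒ r9c8=8.
Step 39. [r4c4∈{7}] r4c4 is down to just 7 ⇒ r4c4=7.
Step 40. [r3c9∈{7}] r3c9 is down to just 7, so r3c9=7.
Step 41. [r9c4∈{2}] nothing but 2 survives at r9c4 ⇒ r9c4=2.
Step 42. [r7c2∈{8}] r7c2's peers cover all but 8, so r7c2=8.
Step 43. [r4c7∈{2}] only 2 remains possible at r4c7. So r4c7=2.
Step 44. [r1c2∈{2}] nothing but 2 survives at r1c2, so r1c2=2.
Step 45. [r3c5∈{1}] only 1 remains possible at r3c5 ⇒ r3c5=1.
Step 46. [r5c7∈{6}] r5c7 is down to just 6. So r5c7=6.
Step 47. [r7c7∈{3}] r7c7's peers cover all but 3, so r7c7=3.
Step 48. [r2c6∈{3}] only 3 remains possible at r2c6 ⇒ r2c6=3.
Step 49. [r6c4∈{5}] nothing but 5 survives at r6c4 ⇒ r6c4=5.
Step 50. [r7c3∈{9}] only 9 remains possible at r7c3 ⇒ r7c3=9.
Step 51. [r6c2∈{1}] only 1 remains possible at r6c2 ⇒ r6c2=1.
Step 52. [r4c9∈{9}] r4c9's peers cover all but 9. So r4c9=9.

Answer: 4 2 7 9 6 5 8 3 1 / 9 5 1 8 7 3 4 6 2 / 8 6 3 4 1 2 5 9 7 / 3 4 5 7 8 6 2 1 9 / 7 9 2 3 4 1 6 5 8 / 6 1 8 5 2 9 7 4 3 / 2 8 9 1 5 4 3 7 6 / 1 7 4 6 3 8 9 2 5 / 5 3 6 2 9 7 1 8 4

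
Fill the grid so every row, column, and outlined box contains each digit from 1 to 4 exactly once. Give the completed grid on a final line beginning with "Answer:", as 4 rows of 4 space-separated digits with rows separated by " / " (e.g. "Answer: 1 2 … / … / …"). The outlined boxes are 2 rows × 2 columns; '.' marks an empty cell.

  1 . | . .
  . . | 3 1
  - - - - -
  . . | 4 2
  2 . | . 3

Step 1. [r4c2∈{1,4}] 4 has one home in row 4: r4c2. So r4c2=4.
Step 2. [r1c2∈{2,3}] r1c2 is the only open cell in row 1 admitting 3. So r1c2=3.
Step 3. [r2c1∈{4}] nothing but 4 survives at r2c1 ⇒ r2c1=4.
Step 4. [r4c3∈{1}] r4c3 is down to just 1 ⇒ r4c3=1.
Step 5. [r3c1∈{3}] r3c1 has the single candidate 3, so r3c1=3.
Step 6. [r3c2∈{1}] nothing but 1 survives at r3c2 ⇒ r3c2=1.
Step 7. [r1c4∈{4}] r1c4 has the single candidate 4 ⇒ r1c4=4.
Step 8. [r1c3∈{2}] r1c3 has the single candidate 2, so r1c3=2.
Step 9. [r2c2∈{2}] r2c2's peers cover all but 2 ⇒ r2c2=2.

Answer: 1 3 2 4 / 4 2 3 1 / 3 1 4 2 / 2 4 1 3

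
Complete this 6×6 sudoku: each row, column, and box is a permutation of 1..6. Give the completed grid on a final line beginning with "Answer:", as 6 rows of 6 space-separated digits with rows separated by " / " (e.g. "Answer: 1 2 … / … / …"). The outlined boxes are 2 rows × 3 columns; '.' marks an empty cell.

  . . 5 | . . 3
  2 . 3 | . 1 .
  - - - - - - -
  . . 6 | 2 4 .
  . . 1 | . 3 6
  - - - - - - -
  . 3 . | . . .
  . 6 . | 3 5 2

Step 1. [r2c2∈{4}] r2c2 has the single candidate 4. So r2c2=4.
Step 2. [r5c4∈{1,4,6}] across col 4, 1 lands solely at r5c4 ⇒ r5c4=1.
Step 3. [r3c2∈{5}] r3c2 has the single candidate 5. So r3c2=5.
Step 4. [r2c4∈{5,6}] 6 has one home in row 2: r2c4, so r2c4=6.
Step 5. [r6c3∈{4}] only 4 remains possible at r6c3 ⇒ r6c3=4.
Step 6. [r1c2∈{1}] only 1 remains possible at r1c2 ⇒ r1c2=1.
Step 7. [r3c1∈{3}] nothing but 3 survives at r3c1. So r3c1=3.
Step 8. [r5c5∈{6}] nothing but 6 survives at r5c5 ⇒ r5c5=6.
Step 9. [r1c4∈{4}] only 4 remains possible at r1c4 ⇒ r1c4=4.
Step 10. [r4c4∈{5}] r4c4's peers cover all but 5, so r4c4=5.
Step 11. [r1c1∈{6}] r1c1 has the single candidate 6, so r1c1=6.
Step 12. [r5c3∈{2}] r5c3 has the single candidate 2. So r5c3=2.
Step 13. [r3c6∈{1}] r3c6 has the single candidate 1, so r3c6=1.
Step 14. [r1c5∈{2}] r1c5 has the single candidate 2 ⇒ r1c5=2.
Step 15. [r4c1∈{4}] r4c1's peers cover all but 4 ⇒ r4c1=4.
Step 16. [r5c6∈{4}] nothing but 4 survives at r5c6 ⇒ r5c6=4.
Step 17. [r6c1∈{1}] only 1 remains possible at r6c1 ⇒ r6c1=1.
Step 18. [r4c2∈{2}] r4c2 has the single candidate 2 ⇒ r4c2=2.
Step 19. [r5c1∈{5}] r5c1 has the single candidate 5. So r5c1=5.
Step 20. [r2c6∈{5}] nothing but 5 survives at r2c6. So r2c6=5.

Answer: 6 1 5 4 2 3 / 2 4 3 6 1 5 / 3 5 6 2 4 1 / 4 2 1 5 3 6 / 5 3 2 1 6 4 / 1 6 4 3 5 2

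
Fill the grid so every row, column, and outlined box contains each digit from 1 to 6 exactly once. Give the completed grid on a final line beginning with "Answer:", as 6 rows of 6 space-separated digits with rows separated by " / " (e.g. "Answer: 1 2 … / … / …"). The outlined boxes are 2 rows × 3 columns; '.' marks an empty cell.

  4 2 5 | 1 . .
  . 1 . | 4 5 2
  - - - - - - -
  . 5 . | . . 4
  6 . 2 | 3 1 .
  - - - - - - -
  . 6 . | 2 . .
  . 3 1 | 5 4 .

Step 1. [r2c1∈{3}] r2c1's peers cover all but 3. So r2c1=3.
Step 2. [r5c5∈{3}] only 3 remains possible at r5c5, so r5c5=3.
Step 3. [r1c5∈{6}] r1c5 is down to just 6 ⇒ r1c5=6.
Step 4. [r6c6∈{6}] r6c6 has the single candidate 6. So r6c6=6.
Step 5. [r1c6∈{3}] only 3 remains possible at r1c6. So r1c6=3.
Step 6. [r3c4∈{6}] r3c4 has the single candidate 6 ⇒ r3c4=6.
Step 7. [r3c1∈{1}] nothing but 1 survives at r3c1 ⇒ r3c1=1.
Step 8. [r5c6∈{1}] r5c6 is down to just 1. So r5c6=1.
Step 9. [r6c1∈{2}] r6c1 has the single candidate 2 ⇒ r6c1=2.
Step 10. [r3c3∈{3}] nothing but 3 survives at r3c3 ⇒ r3c3=3.
Step 11. [r5c1∈{5}] r5c1 has the single candidate 5 ⇒ r5c1=5.
Step 12. [r4c6∈{5}] r4c6 is down to just 5, so r4c6=5.
Step 13. [r4c2∈{4}] r4c2 has the single candidate 4. So r4c2=4.
Step 14. [r3c5∈{2}] r3c5 is down to just 2 ⇒ r3c5=2.
Step 15. [r2c3∈{6}] r2c3 is down to just 6, so r2c3=6.
Step 16. [r5c3∈{4}] r5c3 has the single candidate 4. So r5c3=4.

Answer: 4 2 5 1 6 3 / 3 1 6 4 5 2 / 1 5 3 6 2 4 / 6 4 2 3 1 5 / 5 6 4 2 3 1 / 2 3 1 5 4 6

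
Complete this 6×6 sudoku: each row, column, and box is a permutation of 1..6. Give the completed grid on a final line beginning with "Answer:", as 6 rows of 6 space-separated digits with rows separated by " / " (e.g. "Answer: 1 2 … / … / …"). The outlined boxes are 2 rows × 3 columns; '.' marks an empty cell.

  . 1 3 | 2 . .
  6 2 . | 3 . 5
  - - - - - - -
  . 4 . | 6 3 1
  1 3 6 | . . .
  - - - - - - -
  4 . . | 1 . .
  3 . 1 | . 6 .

Step 1. [r6c6∈{2,4}] row 6 places 2 nowhere but r6c6. So r6c6=2.
Step 2. [r5c5∈{5}] nothing but 5 survives at r5c5, so r5c5=5.
Step 3. [r4c6∈{4}] nothing but 4 survives at r4c6, so r4c6=4.
Step 4. [r3c1∈{2,5}] across col 1, 2 lands solely at r3c1, so r3c1=2.
Step 5. [r2c5∈{1,4}] r2c5 is the only open cell in row 2 admitting 1, so r2c5=1.
Step 6. [r1c6∈{6}] r1c6 is down to just 6 ⇒ r1c6=6.
Step 7. [r5c2∈{6}] nothing but 6 survives at r5c2 ⇒ r5c2=6.
Step 8. [r2c3∈{4}] only 4 remains possible at r2c3, so r2c3=4.
Step 9. [r5c3∈{2}] nothing but 2 survives at r5c3 ⇒ r5c3=2.
Step 10. [r6c2∈{5}] r6c2 has the single candidate 5 ⇒ r6c2=5.
Step 11. [r1c5∈{4}] nothing but 4 survives at r1c5, so r1c5=4.
Step 12. [r4c5∈{2}] r4c5's peers cover all but 2. So r4c5=2.
Step 13. [r5c6∈{3}] r5c6's peers cover all but 3 ⇒ r5c6=3.
Step 14. [r1c1∈{5}] nothing but 5 survives at r1c1 ⇒ r1c1=5.
Step 15. [r4c4∈{5}] r4c4 is down to just 5. So r4c4=5.
Step 16. [r3c3∈{5}] only 5 remains possible at r3c3, so r3c3=5.
Step 17. [r6c4∈{4}] only 4 remains possible at r6c4, so r6c4=4.

Answer: 5 1 3 2 4 6 / 6 2 4 3 1 5 / 2 4 5 6 3 1 / 1 3 6 5 2 4 / 4 6 2 1 5 3 / 3 5 1 4 6 2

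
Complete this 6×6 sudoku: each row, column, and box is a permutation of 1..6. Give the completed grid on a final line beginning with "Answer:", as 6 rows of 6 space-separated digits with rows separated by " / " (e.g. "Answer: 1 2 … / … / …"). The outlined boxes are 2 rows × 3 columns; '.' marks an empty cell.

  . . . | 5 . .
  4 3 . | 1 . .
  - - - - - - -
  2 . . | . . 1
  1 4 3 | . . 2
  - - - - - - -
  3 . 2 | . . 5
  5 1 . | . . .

Step 1. [r1c1∈{6}] r1c1 has the single candidate 6 ⇒ r1c1=6.
Step 2. [r4c4∈{6}] r4c4 has the single candidate 6 ⇒ r4c4=6.
Step 3. [r5c4∈{4}] r5c4's peers cover all but 4, so r5c4=4.
Step 4. [r5c2∈{6}] r5c2 has the single candidate 6, so r5c2=6.
Step 5. [r3c5∈{3,4,5}] in row 3, 4 fits only at r3c5, so r3c5=4.
Step 6. [r2c5∈{2,6}] 2 has one home in row 2: r2c5. So r2c5=2.
Step 7. [r6c5∈{3,6}] in col 5, 6 fits only at r6c5, so r6c5=6.
Step 8. [r6c6∈{3}] r6c6's peers cover all but 3 ⇒ r6c6=3.
Step 9. [r3c3∈{5,6}] across row 3, 6 lands solely at r3c3. So r3c3=6.
Step 10. [r1c3∈{1}] only 1 remains possible at r1c3. So r1c3=1.
Step 11. [r1c2∈{2}] nothing but 2 survives at r1c2 ⇒ r1c2=2.
Step 12. [r5c5∈{1}] r5c5 has the single candidate 1. So r5c5=1.
Step 13. [r1c5∈{3}] r1c5 has the single candidate 3, so r1c5=3.
Step 14. [r2c3∈{5}] r2c3 is down to just 5 ⇒ r2c3=5.
Step 15. [r3c2∈{5}] r3c2 is down to just 5. So r3c2=5.
Step 16. [r6c3∈{4}] r6c3 has the single candidate 4. So r6c3=4.
Step 17. [r4c5∈{5}] r4c5 is down to just 5 ⇒ r4c5=5.
Step 18. [r1c6∈{4}] r1c6's peers cover all but 4 ⇒ r1c6=4.
Step 19. [r3c4∈{3}] r3c4 is down to just 3 ⇒ r3c4=3.
Step 20. [r2c6∈{6}] r2c6 is down to just 6, so r2c6=6.
Step 21. [r6c4∈{2}] r6c4's peers cover all but 2 ⇒ r6c4=2.

Answer: 6 2 1 5 3 4 / 4 3 5 1 2 6 / 2 5 6 3 4 1 / 1 4 3 6 5 2 / 3 6 2 4 1 5 / 5 1 4 2 6 3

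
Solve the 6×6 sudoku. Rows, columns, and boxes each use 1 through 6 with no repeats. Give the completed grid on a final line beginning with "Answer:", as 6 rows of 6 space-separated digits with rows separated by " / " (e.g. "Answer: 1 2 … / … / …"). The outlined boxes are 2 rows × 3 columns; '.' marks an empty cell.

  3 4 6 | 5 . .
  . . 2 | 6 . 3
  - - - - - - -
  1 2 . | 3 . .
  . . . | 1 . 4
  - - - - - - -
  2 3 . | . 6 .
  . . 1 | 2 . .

Step 1. [r6c6∈{5}] only 5 remains possible at r6c6 ⇒ r6c6=5.
Step 2. [r5c3∈{4,5}] row 5 places 5 nowhere but r5c3. So r5c3=5.
Step 3. [r4c5∈{2,5}] in row 4, 2 fits only at r4c5, so r4c5=2.
Step 4. [r1c5∈{1}] nothing but 1 survives at r1c5 ⇒ r1c5=1.
Step 5. [r6c2∈{6}] only 6 remains possible at r6c2, so r6c2=6.
Step 6. [r2c1∈{5}] r2c1's peers cover all but 5. So r2c1=5.
Step 7. [r2c5∈{4}] only 4 remains possible at r2c5, so r2c5=4.
Step 8. [r2c2∈{1}] r2c2 has the single candidate 1. So r2c2=1.
Step 9. [r5c6∈{1}] only 1 remains possible at r5c6 ⇒ r5c6=1.
Step 10. [r6c1∈{4}] only 4 remains possible at r6c1, so r6c1=4.
Step 11. [r3c6∈{6}] nothing but 6 survives at r3c6, so r3c6=6.
Step 12. [r4c2∈{5}] r4c2's peers cover all but 5. So r4c2=5.
Step 13. [r4c3∈{3}] r4c3's peers cover all but 3. So r4c3=3.
Step 14. [r3c3∈{4}] nothing but 4 survives at r3c3. So r3c3=4.
Step 15. [r4c1∈{6}] r4c1 is down to just 6, so r4c1=6.
Step 16. [r6c5∈{3}] r6c5 is down to just 3. So r6c5=3.
Step 17. [r3c5∈{5}] r3c5 has the single candidate 5, so r3c5=5.
Step 18. [r1c6∈{2}] r1c6 is down to just 2. So r1c6=2.
Step 19. [r5c4∈{4}] r5c4's peers cover all but 4, so r5c4=4.

Answer: 3 4 6 5 1 2 / 5 1 2 6 4 3 / 1 2 4 3 5 6 / 6 5 3 1 2 4 / 2 3 5 4 6 1 / 4 6 1 2 3 5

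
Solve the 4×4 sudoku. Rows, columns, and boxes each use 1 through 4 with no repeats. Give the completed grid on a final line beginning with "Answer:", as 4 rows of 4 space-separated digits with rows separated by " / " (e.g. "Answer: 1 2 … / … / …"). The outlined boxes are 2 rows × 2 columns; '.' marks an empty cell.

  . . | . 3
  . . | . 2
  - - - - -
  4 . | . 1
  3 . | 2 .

Step 1. [r2c1∈{1}] nothing but 1 survives at r2c1 ⇒ r2c1=1.
Step 2. [r2c3∈{4}] only 4 remains possible at r2c3. So r2c3=4.
Step 3. [r1c2∈{2,4}] r1c2 is the only open cell in row 1 admitting 4 ⇒ r1c2=4.
Step 4. [r1c1∈{2}] r1c1's peers cover all but 2. So r1c1=2.
Step 5. [r2c2∈{3}] only 3 remains possible at r2c2, so r2c2=3.
Step 6. [r3c2∈{2}] nothing but 2 survives at r3c2, so r3c2=2.
Step 7. [r3c3∈{3}] r3c3 has the single candidate 3 ⇒ r3c3=3.
Step 8. [r1c3∈{1}] r1c3's peers cover all but 1. So r1c3=1.
Step 9. [r4c4∈{4}] r4c4 has the single candidate 4, so r4c4=4.
Step 10. [r4c2∈{1}] nothing but 1 survives at r4c2 ⇒ r4c2=1.

Answer: 2 4 1 3 / 1 3 4 2 / 4 2 3 1 / 3 1 2 4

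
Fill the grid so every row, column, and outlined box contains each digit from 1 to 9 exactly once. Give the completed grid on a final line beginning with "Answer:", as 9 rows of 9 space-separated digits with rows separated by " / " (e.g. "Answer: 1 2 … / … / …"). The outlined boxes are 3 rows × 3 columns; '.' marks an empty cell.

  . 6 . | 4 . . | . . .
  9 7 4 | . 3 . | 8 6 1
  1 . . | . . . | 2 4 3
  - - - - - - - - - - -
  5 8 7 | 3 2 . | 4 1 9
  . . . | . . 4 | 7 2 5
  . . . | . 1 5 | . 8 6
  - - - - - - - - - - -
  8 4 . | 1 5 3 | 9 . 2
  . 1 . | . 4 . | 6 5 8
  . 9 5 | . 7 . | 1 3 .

Step 1. [r5c2∈{3}] r5c2 has the single candidate 3. So r5c2=3.
Step 2. [r5c1∈{6}] only 6 remains possible at r5c1, so r5c1=6.
Step 3. [r9c1∈{2}] r9c1 has the single candidate 2. So r9c1=2.
Step 4. [r3c5∈{6,8,9}] r3c5 is the only open cell in col 5 admitting 6. So r3c5=6.
Step 5. [r1c3∈{2,3,8}] 2 has one home in box 1: r1c3. So r1c3=2.
Step 6. [r1c6∈{1,7,8,9}] in row 1, 1 fits only at r1c6, so r1c6=1.
Step 7. [r1c5∈{8,9}] 8 has one home in row 1: r1c5, so r1c5=8.
Step 8. [r5c5∈{9}] only 9 remains possible at r5c5 ⇒ r5c5=9.
Step 9. [r9c6∈{6,8}] across col 6, 8 lands solely at r9c6, so r9c6=8.
Step 10. [r3c6∈{7,9}] in col 6, 7 fits only at r3c6, so r3c6=7.
Step 11. [r2c4∈{2,5}] r2c4 is the only open cell in row 2 admitting 5, so r2c4=5.
Step 12. [r8c4∈{2,9}] in col 4, 2 fits only at r8c4. So r8c4=2.
Step 13. [r1c1∈{3}] only 3 remains possible at r1c1, so r1c1=3.
Step 14. [r7c8∈{7}] r7c8 has the single candidate 7. So r7c8=7.
Step 15. [r3c2∈{5}] nothing but 5 survives at r3c2 ⇒ r3c2=5.
Step 16. [r6c7∈{3}] nothing but 3 survives at r6c7 ⇒ r6c7=3.
Step 17. [r9c9∈{4}] only 4 remains possible at r9c9. So r9c9=4.
Step 18. [r6c2∈{2}] only 2 remains possible at r6c2. So r6c2=2.
Step 19. [r8c3∈{3}] r8c3 is down to just 3 ⇒ r8c3=3.
Step 20. [r6c1∈{4}] r6c1 is down to just 4, so r6c1=4.
Step 21. [r6c3∈{9}] nothing but 9 survives at r6c3 ⇒ r6c3=9.
Step 22. [r3c4∈{9}] r3c4 is down to just 9. So r3c4=9.
Step 23. [r9c4∈{6}] r9c4 has the single candidate 6 ⇒ r9c4=6.
Step 24. [r1c8∈{9}] r1c8's peers cover all but 9. So r1c8=9.
Step 25. [r3c3∈{8}] only 8 remains possible at r3c3, so r3c3=8.
Step 26. [r5c4∈{8}] only 8 remains possible at r5c4. So r5c4=8.
Step 27. [r2c6∈{2}] only 2 remains possible at r2c6. So r2c6=2.
Step 28. [r8c6∈{9}] r8c6 has the single candidate 9 ⇒ r8c6=9.
Step 29. [r1c7∈{5}] r1c7 is down to just 5 ⇒ r1c7=5.
Step 30. [r8c1∈{7}] nothing but 7 survives at r8c1 ⇒ r8c1=7.
Step 31. [r4c6∈{6}] r4c6 is down to just 6, so r4c6=6.
Step 32. [r6c4∈{7}] r6c4's peers cover all but 7 ⇒ r6c4=7.
Step 33. [r1c9∈{7}] r1c9's peers cover all but 7. So r1c9=7.
Step 34. [r5c3∈{1}] r5c3 has the single candidate 1, so r5c3=1.
Step 35. [r7c3∈{6}] r7c3 has the single candidate 6. So r7c3=6.

Answer: 3 6 2 4 8 1 5 9 7 / 9 7 4 5 3 2 8 6 1 / 1 5 8 9 6 7 2 4 3 / 5 8 7 3 2 6 4 1 9 / 6 3 1 8 9 4 7 2 5 / 4 2 9 7 1 5 3 8 6 / 8 4 6 1 5 3 9 7 2 / 7 1 3 2 4 9 6 5 8 / 2 9 5 6 7 8 1 3 4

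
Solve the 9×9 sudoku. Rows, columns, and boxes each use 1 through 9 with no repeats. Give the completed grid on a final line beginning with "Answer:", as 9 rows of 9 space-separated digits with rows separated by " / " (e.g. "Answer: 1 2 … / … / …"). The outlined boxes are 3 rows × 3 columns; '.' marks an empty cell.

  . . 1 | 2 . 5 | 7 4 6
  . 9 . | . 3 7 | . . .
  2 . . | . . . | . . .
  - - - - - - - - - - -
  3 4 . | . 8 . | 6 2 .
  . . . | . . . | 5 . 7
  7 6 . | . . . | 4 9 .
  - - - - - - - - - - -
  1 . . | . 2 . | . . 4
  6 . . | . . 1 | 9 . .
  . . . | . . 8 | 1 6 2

Step 1. [r4c6∈{9}] r4c6's peers cover all but 9, so r4c6=9.
Step 2. [r4c3∈{5}] r4c3 has the single candidate 5 ⇒ r4c3=5.
Step 3. [r1c1∈{8}] only 8 remains possible at r1c1 ⇒ r1c1=8.
Step 4. [r3c9∈{1,3,5,8,9}] in col 9, 9 fits only at r3c9. So r3c9=9.
Step 5. [r5c2∈{1,2,8}] across col 2, 1 lands solely at r5c2. So r5c2=1.
Step 6. [r8c2∈{2,3,5,7,8}] col 2 places 2 nowhere but r8c2. So r8c2=2.
Step 7. [r7c2∈{3,5,7,8}] r7c2 is the only open cell in col 2 admitting 8, so r7c2=8.
Step 8. [r7c7∈{3}] r7c7's peers cover all but 3, so r7c7=3.
Step 9. [r3c8∈{1,3,5,8}] across box 3, 3 lands solely at r3c8. So r3c8=3.
Step 10. [r2c8∈{1,5,8}] col 8 places 1 nowhere but r2c8, so r2c8=1.
Step 11. [r4c4∈{1,7}] in row 4, 7 fits only at r4c4. So r4c4=7.
Step 12. [r6c9∈{1,3,8}] col 9 places 3 nowhere but r6c9 ⇒ r6c9=3.
Step 13. [r5c6∈{2,3,4,6}] r5c6 is the only open cell in col 6 admitting 3. So r5c6=3.
Step 14. [r3c6∈{4,6}] r3c6 is the only open cell in col 6 admitting 4 ⇒ r3c6=4.
Step 15. [r2c9∈{5,8}] 5 has one home in box 3: r2c9 ⇒ r2c9=5.
Step 16. [r9c1∈{4,5,9}] r9c1 is the only open cell in col 1 admitting 5. So r9c1=5.
Step 17. [r5c3∈{2,8,9}] across row 5, 2 lands solely at r5c3. So r5c3=2.
Step 18. [r3c7∈{8}] r3c7's peers cover all but 8, so r3c7=8.
Step 19. [r7c6∈{6}] r7c6's peers cover all but 6 ⇒ r7c6=6.
Step 20. [r1c2∈{3}] r1c2 is down to just 3 ⇒ r1c2=3.
Step 21. [r9c2∈{7}] only 7 remains possible at r9c2 ⇒ r9c2=7.
Step 22. [r8c5∈{4,5,7}] 7 has one home in col 5: r8c5. So r8c5=7.
Step 23. [r7c3∈{9}] only 9 remains possible at r7c3, so r7c3=9.
Step 24. [r7c4∈{5}] r7c4 has the single candidate 5, so r7c4=5.
Step 25. [r9c4∈{3,4,9}] r9c4 is the only open cell in col 4 admitting 9, so r9c4=9.
Step 26. [r9c5∈{4}] r9c5's peers cover all but 4 ⇒ r9c5=4.
Step 27. [r8c3∈{3,4}] across row 8, 4 lands solely at r8c3, so r8c3=4.
Step 28. [r6c4∈{1}] only 1 remains possible at r6c4, so r6c4=1.
Step 29. [r3c4∈{6}] only 6 remains possible at r3c4. So r3c4=6.
Step 30. [r8c8∈{5,8}] in row 8, 5 fits only at r8c8. So r8c8=5.
Step 31. [r1c5∈{9}] r1c5's peers cover all but 9, so r1c5=9.
Step 32. [r8c9∈{8}] nothing but 8 survives at r8c9, so r8c9=8.
Step 33. [r8c4∈{3}] only 3 remains possible at r8c4. So r8c4=3.
Step 34. [r5c4∈{4}] r5c4's peers cover all but 4 ⇒ r5c4=4.
Step 35. [r6c3∈{8}] nothing but 8 survives at r6c3, so r6c3=8.
Step 36. [r6c5∈{5}] r6c5's peers cover all but 5 ⇒ r6c5=5.
Step 37. [r5c1∈{9}] r5c1's peers cover all but 9 ⇒ r5c1=9.
Step 38. [r2c3∈{6}] r2c3 has the single candidate 6, so r2c3=6.
Step 39. [r7c8∈{7}] r7c8 is down to just 7. So r7c8=7.
Step 40. [r4c9∈{1}] r4c9's peers cover all but 1 ⇒ r4c9=1.
Step 41. [r2c4∈{8}] r2c4 is down to just 8. So r2c4=8.
Step 42. [r5c5∈{6}] r5c5's peers cover all but 6, so r5c5=6.
Step 43. [r6c6∈{2}] r6c6 has the single candidate 2 ⇒ r6c6=2.
Step 44. [r2c1∈{4}] nothing but 4 survives at r2c1, so r2c1=4.
Step 45. [r9c3∈{3}] r9c3 is down to just 3. So r9c3=3.
Step 46. [r3c2∈{5}] nothing but 5 survives at r3c2 ⇒ r3c2=5.
Step 47. [r2c7∈{2}] r2c7 has the single candidate 2 ⇒ r2c7=2.
Step 48. [r3c3∈{7}] r3c3 is down to just 7. So r3c3=7.
Step 49. [r3c5∈{1}] r3c5 has the single candidate 1, so r3c5=1.
Step 50. [r5c8∈{8}] nothing but 8 survives at r5c8, so r5c8=8.

Answer: 8 3 1 2 9 5 7 4 6 / 4 9 6 8 3 7 2 1 5 / 2 5 7 6 1 4 8 3 9 / 3 4 5 7 8 9 6 2 1 / 9 1 2 4 6 3 5 8 7 / 7 6 8 1 5 2 4 9 3 / 1 8 9 5 2 6 3 7 4 / 6 2 4 3 7 1 9 5 8 / 5 7 3 9 4 8 1 6 2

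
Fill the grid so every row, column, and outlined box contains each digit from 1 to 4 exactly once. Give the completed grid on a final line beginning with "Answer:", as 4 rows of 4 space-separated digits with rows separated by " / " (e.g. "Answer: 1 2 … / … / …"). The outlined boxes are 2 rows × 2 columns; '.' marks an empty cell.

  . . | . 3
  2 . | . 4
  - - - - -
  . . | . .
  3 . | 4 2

Step 1. [r4c2∈{1}] nothing but 1 survives at r4c2 ⇒ r4c2=1.
Step 2. [r1c2∈{4}] r1c2 has the single candidate 4. So r1c2=4.
Step 3. [r2c3∈{1}] r2c3 is down to just 1 ⇒ r2c3=1.
Step 4. [r1c3∈{2}] r1c3 has the single candidate 2, so r1c3=2.
Step 5. [r3c1∈{4}] nothing but 4 survives at r3c1, so r3c1=4.
Step 6. [r2c2∈{3}] nothing but 3 survives at r2c2. So r2c2=3.
Step 7. [r3c2∈{2}] r3c2 is down to just 2. So r3c2=2.
Step 8. [r3c4∈{1}] only 1 remains possible at r3c4 ⇒ r3c4=1.
Step 9. [r1c1∈{1}] nothing but 1 survives at r1c1, so r1c1=1.
Step 10. [r3c3∈{3}] only 3 remains possible at r3c3 ⇒ r3c3=3.

Answer: 1 4 2 3 / 2 3 1 4 / 4 2 3 1 / 3 1 4 2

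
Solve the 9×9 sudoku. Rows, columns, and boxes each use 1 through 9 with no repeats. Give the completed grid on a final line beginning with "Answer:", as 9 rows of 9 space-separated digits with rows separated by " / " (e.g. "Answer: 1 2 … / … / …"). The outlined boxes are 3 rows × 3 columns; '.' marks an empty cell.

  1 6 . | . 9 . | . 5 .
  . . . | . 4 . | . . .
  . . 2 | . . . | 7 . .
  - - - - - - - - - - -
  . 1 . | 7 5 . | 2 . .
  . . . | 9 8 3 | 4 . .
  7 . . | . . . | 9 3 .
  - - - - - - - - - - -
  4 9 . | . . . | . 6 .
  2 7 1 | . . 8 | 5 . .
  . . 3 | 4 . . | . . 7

Step 1. [r4c8∈{8}] only 8 remains possible at r4c8, so r4c8=8.
Step 2. [r4c9∈{6}] r4c9 is down to just 6 ⇒ r4c9=6.
Step 3. [r9c1∈{5,6,8}] across box 7, 6 lands solely at r9c1 ⇒ r9c1=6.
Step 4. [r5c1∈{5}] r5c1 is down to just 5 ⇒ r5c1=5.
Step 5. [r2c7∈{1,3,6,8}] 6 has one home in col 7: r2c7. So r2c7=6.
Step 6. [r5c9∈{1}] nothing but 1 survives at r5c9 ⇒ r5c9=1.
Step 7. [r9c6∈{1,2,5,9}] col 6 places 9 nowhere but r9c6. So r9c6=9.
Step 8. [r9c2∈{5,8}] r9c2 is the only open cell in row 9 admitting 5. So r9c2=5.
Step 9. [r2c3∈{5,7,8,9}] 5 has one home in col 3: r2c3 ⇒ r2c3=5.
Step 10. [r7c3∈{8}] r7c3 is down to just 8, so r7c3=8.
Step 11. [r6c2∈{2,4,8}] r6c2 is the only open cell in row 6 admitting 8. So r6c2=8.
Step 12. [r2c2∈{3}] r2c2 has the single candidate 3. So r2c2=3.
Step 13. [r7c5∈{1,2,3,7}] 7 has one home in col 5: r7c5, so r7c5=7.
Step 14. [r3c2∈{4}] r3c2 is down to just 4. So r3c2=4.
Step 15. [r1c9∈{2,3,4,8}] across row 1, 4 lands solely at r1c9, so r1c9=4.
Step 16. [r2c6∈{1,2,7}] row 2 places 7 nowhere but r2c6. So r2c6=7.
Step 17. [r1c6∈{2}] r1c6 has the single candidate 2 ⇒ r1c6=2.
Step 18. [r9c7∈{1,8}] in row 9, 8 fits only at r9c7 ⇒ r9c7=8.
Step 19. [r7c7∈{1,3}] col 7 places 1 nowhere but r7c7 ⇒ r7c7=1.
Step 20. [r9c8∈{2}] r9c8 is down to just 2, so r9c8=2.
Step 21. [r7c9∈{3}] r7c9's peers cover all but 3. So r7c9=3.
Step 22. [r1c4∈{3,8}] row 1 places 8 nowhere but r1c4. So r1c4=8.
Step 23. [r2c4∈{1}] r2c4's peers cover all but 1 ⇒ r2c4=1.
Step 24. [r2c8∈{9}] r2c8 is down to just 9 ⇒ r2c8=9.
Step 25. [r6c6∈{1,4,6}] 1 has one home in col 6: r6c6 ⇒ r6c6=1.
Step 26. [r3c6∈{5,6}] in col 6, 6 fits only at r3c6 ⇒ r3c6=6.
Step 27. [r3c4∈{3,5}] 5 has one home in row 3: r3c4, so r3c4=5.
Step 28. [r6c3∈{4,6}] 4 has one home in row 6: r6c3. So r6c3=4.
Step 29. [r6c5∈{2,6}] r6c5 is the only open cell in col 5 admitting 2 ⇒ r6c5=2.
Step 30. [r3c1∈{8,9}] r3c1 is the only open cell in row 3 admitting 9 ⇒ r3c1=9.
Step 31. [r8c4∈{3,6}] in col 4, 3 fits only at r8c4, so r8c4=3.
Step 32. [r2c9∈{2,8}] 2 has one home in row 2: r2c9, so r2c9=2.
Step 33. [r6c4∈{6}] nothing but 6 survives at r6c4, so r6c4=6.
Step 34. [r1c7∈{3}] r1c7's peers cover all but 3 ⇒ r1c7=3.
Step 35. [r3c9∈{8}] r3c9 is down to just 8 ⇒ r3c9=8.
Step 36. [r8c5∈{6}] nothing but 6 survives at r8c5. So r8c5=6.
Step 37. [r3c8∈{1}] r3c8 is down to just 1. So r3c8=1.
Step 38. [r3c5∈{3}] r3c5 has the single candidate 3. So r3c5=3.
Step 39. [r9c5∈{1}] r9c5 has the single candidate 1, so r9c5=1.
Step 40. [r2c1∈{8}] only 8 remains possible at r2c1 ⇒ r2c1=8.
Step 41. [r8c8∈{4}] r8c8's peers cover all but 4 ⇒ r8c8=4.
Step 42. [r5c8∈{7}] r5c8's peers cover all but 7 ⇒ r5c8=7.
Step 43. [r5c2∈{2}] only 2 remains possible at r5c2. So r5c2=2.
Step 44. [r7c6∈{5}] r7c6's peers cover all but 5, so r7c6=5.
Step 45. [r4c6∈{4}] nothing but 4 survives at r4c6 ⇒ r4c6=4.
Step 46. [r5c3∈{6}] only 6 remains possible at r5c3, so r5c3=6.
Step 47. [r4c3∈{9}] r4c3's peers cover all but 9, so r4c3=9.
Step 48. [r8c9∈{9}] r8c9's peers cover all but 9, so r8c9=9.
Step 49. [r1c3∈{7}] r1c3's peers cover all but 7. So r1c3=7.
Step 50. [r6c9∈{5}] r6c9 is down to just 5 ⇒ r6c9=5.
Step 51. [r7c4∈{2}] r7c4's peers cover all but 2. So r7c4=2.
Step 52. [r4c1∈{3}] nothing but 3 survives at r4c1, so r4c1=3.

Answer: 1 6 7 8 9 2 3 5 4 / 8 3 5 1 4 7 6 9 2 / 9 4 2 5 3 6 7 1 8 / 3 1 9 7 5 4 2 8 6 / 5 2 6 9 8 3 4 7 1 / 7 8 4 6 2 1 9 3 5 / 4 9 8 2 7 5 1 6 3 / 2 7 1 3 6 8 5 4 9 / 6 5 3 4 1 9 8 2 7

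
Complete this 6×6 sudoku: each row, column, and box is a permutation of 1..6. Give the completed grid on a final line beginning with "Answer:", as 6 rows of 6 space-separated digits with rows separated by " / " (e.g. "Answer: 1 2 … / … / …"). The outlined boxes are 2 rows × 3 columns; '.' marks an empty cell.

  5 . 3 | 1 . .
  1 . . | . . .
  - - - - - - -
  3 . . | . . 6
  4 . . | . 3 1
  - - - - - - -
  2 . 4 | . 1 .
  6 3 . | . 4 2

Step 1. [r6c4∈{5}] nothing but 5 survives at r6c4 ⇒ r6c4=5.
Step 2. [r4c4∈{2}] r4c4 has the single candidate 2, so r4c4=2.
Step 3. [r3c2∈{1,2,5}] in col 2, 1 fits only at r3c2. So r3c2=1.
Step 4. [r2c6∈{3,4,5}] col 6 places 5 nowhere but r2c6. So r2c6=5.
Step 5. [r2c4∈{3,4,6}] in row 2, 3 fits only at r2c4 ⇒ r2c4=3.
Step 6. [r2c2∈{2,4,6}] row 2 places 4 nowhere but r2c2 ⇒ r2c2=4.
Step 7. [r1c2∈{2,6}] r1c2 is the only open cell in col 2 admitting 2. So r1c2=2.
Step 8. [r4c2∈{5,6}] 6 has one home in col 2: r4c2 ⇒ r4c2=6.
Step 9. [r3c5∈{5}] r3c5 is down to just 5, so r3c5=5.
Step 10. [r2c3∈{6}] r2c3's peers cover all but 6, so r2c3=6.
Step 11. [r6c3∈{1}] nothing but 1 survives at r6c3. So r6c3=1.
Step 12. [r1c5∈{6}] only 6 remains possible at r1c5. So r1c5=6.
Step 13. [r5c6∈{3}] r5c6's peers cover all but 3, so r5c6=3.
Step 14. [r4c3∈{5}] r4c3 has the single candidate 5 ⇒ r4c3=5.
Step 15. [r3c3∈{2}] r3c3 has the single candidate 2 ⇒ r3c3=2.
Step 16. [r5c4∈{6}] r5c4 has the single candidate 6 ⇒ r5c4=6.
Step 17. [r1c6∈{4}] only 4 remains possible at r1c6, so r1c6=4.
Step 18. [r5c2∈{5}] nothing but 5 survives at r5c2, so r5c2=5.
Step 19. [r3c4∈{4}] r3c4 is down to just 4. So r3c4=4.
Step 20. [r2c5∈{2}] r2c5's peers cover all but 2, so r2c5=2.

Answer: 5 2 3 1 6 4 / 1 4 6 3 2 5 / 3 1 2 4 5 6 / 4 6 5 2 3 1 / 2 5 4 6 1 3 / 6 3 1 5 4 2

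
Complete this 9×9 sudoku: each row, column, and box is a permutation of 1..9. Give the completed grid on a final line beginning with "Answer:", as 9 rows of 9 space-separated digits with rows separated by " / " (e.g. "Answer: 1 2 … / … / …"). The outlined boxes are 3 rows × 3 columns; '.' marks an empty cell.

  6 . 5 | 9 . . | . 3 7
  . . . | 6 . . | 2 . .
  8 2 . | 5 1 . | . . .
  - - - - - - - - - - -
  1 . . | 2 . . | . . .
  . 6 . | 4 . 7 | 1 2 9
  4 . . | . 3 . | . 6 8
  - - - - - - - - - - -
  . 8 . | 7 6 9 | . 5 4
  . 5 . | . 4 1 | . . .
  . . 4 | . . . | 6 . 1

Step 1. [r3c3∈{3,7,9}] in row 3, 7 fits only at r3c3. So r3c3=7.
Step 2. [r2c8∈{1,4,8,9}] col 8 places 1 nowhere but r2c8. So r2c8=1.
Step 3. [r6c6∈{5}] r6c6's peers cover all but 5, so r6c6=5.
Step 4. [r5c5∈{8}] r5c5 is down to just 8 ⇒ r5c5=8.
Step 5. [r5c3∈{3}] r5c3 has the single candidate 3 ⇒ r5c3=3.
Step 6. [r2c3∈{9}] r2c3 has the single candidate 9 ⇒ r2c3=9.
Step 7. [r2c1∈{3}] r2c1 is down to just 3, so r2c1=3.
Step 8. [r6c7∈{7}] r6c7's peers cover all but 7, so r6c7=7.
Step 9. [r7c1∈{2}] nothing but 2 survives at r7c1, so r7c1=2.
Step 10. [r9c2∈{3,7,9}] 3 has one home in col 2: r9c2, so r9c2=3.
Step 11. [r1c7∈{4,8}] r1c7 is the only open cell in box 3 admitting 8 ⇒ r1c7=8.
Step 12. [r4c7∈{3,4,5}] 5 has one home in col 7: r4c7 ⇒ r4c7=5.
Step 13. [r8c4∈{3,8}] across col 4, 3 lands solely at r8c4. So r8c4=3.
Step 14. [r8c7∈{9}] r8c7's peers cover all but 9. So r8c7=9.
Step 15. [r2c6∈{4,8}] r2c6 is the only open cell in row 2 admitting 8. So r2c6=8.
Step 16. [r1c5∈{2}] r1c5 has the single candidate 2 ⇒ r1c5=2.
Step 17. [r8c8∈{7,8}] across row 8, 8 lands solely at r8c8, so r8c8=8.
Step 18. [r1c6∈{4}] nothing but 4 survives at r1c6. So r1c6=4.
Step 19. [r4c8∈{4}] only 4 remains possible at r4c8. So r4c8=4.
Step 20. [r4c5∈{9}] r4c5 is down to just 9 ⇒ r4c5=9.
Step 21. [r9c8∈{7}] r9c8's peers cover all but 7, so r9c8=7.
Step 22. [r3c8∈{9}] r3c8's peers cover all but 9, so r3c8=9.
Step 23. [r2c9∈{5}] r2c9 has the single candidate 5. So r2c9=5.
Step 24. [r9c5∈{5}] r9c5 has the single candidate 5, so r9c5=5.
Step 25. [r9c1∈{9}] r9c1 is down to just 9. So r9c1=9.
Step 26. [r8c1∈{7}] nothing but 7 survives at r8c1 ⇒ r8c1=7.
Step 27. [r4c3∈{8}] nothing but 8 survives at r4c3, so r4c3=8.
Step 28. [r8c3∈{6}] nothing but 6 survives at r8c3 ⇒ r8c3=6.
Step 29. [r6c2∈{9}] only 9 remains possible at r6c2. So r6c2=9.
Step 30. [r9c6∈{2}] r9c6 has the single candidate 2, so r9c6=2.
Step 31. [r5c1∈{5}] r5c1 has the single candidate 5 ⇒ r5c1=5.
Step 32. [r4c9∈{3}] nothing but 3 survives at r4c9. So r4c9=3.
Step 33. [r7c7∈{3}] nothing but 3 survives at r7c7. So r7c7=3.
Step 34. [r6c4∈{1}] only 1 remains possible at r6c4, so r6c4=1.
Step 35. [r3c7∈{4}] r3c7 is down to just 4, so r3c7=4.
Step 36. [r3c9∈{6}] r3c9 has the single candidate 6 ⇒ r3c9=6.
Step 37. [r4c6∈{6}] r4c6 is down to just 6. So r4c6=6.
Step 38. [r4c2∈{7}] r4c2's peers cover all but 7. So r4c2=7.
Step 39. [r3c6∈{3}] r3c6 has the single candidate 3. So r3c6=3.
Step 40. [r8c9∈{2}] nothing but 2 survives at r8c9, so r8c9=2.
Step 41. [r7c3∈{1}] r7c3 is down to just 1 ⇒ r7c3=1.
Step 42. [r2c5∈{7}] nothing but 7 survives at r2c5 ⇒ r2c5=7.
Step 43. [r9c4∈{8}] nothing but 8 survives at r9c4, so r9c4=8.
Step 44. [r6c3∈{2}] r6c3 is down to just 2, so r6c3=2.
Step 45. [r2c2∈{4}] r2c2's peers cover all but 4. So r2c2=4.
Step 46. [r1c2∈{1}] only 1 remains possible at r1c2 ⇒ r1c2=1.

Answer: 6 1 5 9 2 4 8 3 7 / 3 4 9 6 7 8 2 1 5 / 8 2 7 5 1 3 4 9 6 / 1 7 8 2 9 6 5 4 3 / 5 6 3 4 8 7 1 2 9 / 4 9 2 1 3 5 7 6 8 / 2 8 1 7 6 9 3 5 4 / 7 5 6 3 4 1 9 8 2 / 9 3 4 8 5 2 6 7 1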